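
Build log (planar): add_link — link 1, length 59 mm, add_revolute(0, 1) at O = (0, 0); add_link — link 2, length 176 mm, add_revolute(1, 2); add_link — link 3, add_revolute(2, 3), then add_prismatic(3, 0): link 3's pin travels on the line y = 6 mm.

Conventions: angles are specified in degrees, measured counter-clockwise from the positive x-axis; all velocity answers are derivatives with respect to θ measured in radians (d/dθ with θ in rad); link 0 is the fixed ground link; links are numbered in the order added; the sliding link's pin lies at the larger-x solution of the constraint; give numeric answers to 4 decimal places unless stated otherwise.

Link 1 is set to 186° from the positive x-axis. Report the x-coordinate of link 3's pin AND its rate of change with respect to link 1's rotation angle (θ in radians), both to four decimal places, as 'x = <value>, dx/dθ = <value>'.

geometry: r = 59 mm, L = 176 mm, e = 6 mm
crank pin P = (r cos θ, r sin θ) = (-58.676792, -6.167179)
h = r sin θ − e = -6.167179 − 6 = -12.167179
x = r cos θ + √(L² − h²) = -58.676792 + 175.578927 = 116.902136
dx/dθ = −r sin θ − h·r cos θ/√(L² − h²) (θ in radians; h = -12.167179) = 2.101025

x = 116.9021, dx/dθ = 2.1010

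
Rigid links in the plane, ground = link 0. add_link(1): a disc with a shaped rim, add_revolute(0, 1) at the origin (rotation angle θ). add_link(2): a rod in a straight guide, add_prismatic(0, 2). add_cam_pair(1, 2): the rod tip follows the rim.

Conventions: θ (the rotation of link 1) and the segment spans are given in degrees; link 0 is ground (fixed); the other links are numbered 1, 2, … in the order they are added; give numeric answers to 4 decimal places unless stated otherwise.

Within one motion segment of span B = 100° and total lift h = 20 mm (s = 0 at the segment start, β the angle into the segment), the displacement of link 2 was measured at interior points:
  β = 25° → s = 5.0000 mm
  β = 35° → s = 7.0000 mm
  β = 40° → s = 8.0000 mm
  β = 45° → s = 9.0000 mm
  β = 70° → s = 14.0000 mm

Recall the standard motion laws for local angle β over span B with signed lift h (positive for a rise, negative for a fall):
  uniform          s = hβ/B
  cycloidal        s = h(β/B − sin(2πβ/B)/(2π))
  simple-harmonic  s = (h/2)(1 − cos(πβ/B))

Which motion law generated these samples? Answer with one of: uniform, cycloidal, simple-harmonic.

candidates at β/B = r: uniform s = h·r (linear in β); cycloidal s = h·(r − sin(2πr)/(2π)); simple-harmonic s = (h/2)(1 − cos(πr))
β=25°: printed 5.0000 | uniform 5.0000, cycloidal 1.8169, simple-harmonic 2.9289
β=35°: printed 7.0000 | uniform 7.0000, cycloidal 4.4248, simple-harmonic 5.4601
β=40°: printed 8.0000 | uniform 8.0000, cycloidal 6.1290, simple-harmonic 6.9098
β=45°: printed 9.0000 | uniform 9.0000, cycloidal 8.0164, simple-harmonic 8.4357
β=70°: printed 14.0000 | uniform 14.0000, cycloidal 17.0273, simple-harmonic 15.8779
only one law matches every sample → uniform

uniform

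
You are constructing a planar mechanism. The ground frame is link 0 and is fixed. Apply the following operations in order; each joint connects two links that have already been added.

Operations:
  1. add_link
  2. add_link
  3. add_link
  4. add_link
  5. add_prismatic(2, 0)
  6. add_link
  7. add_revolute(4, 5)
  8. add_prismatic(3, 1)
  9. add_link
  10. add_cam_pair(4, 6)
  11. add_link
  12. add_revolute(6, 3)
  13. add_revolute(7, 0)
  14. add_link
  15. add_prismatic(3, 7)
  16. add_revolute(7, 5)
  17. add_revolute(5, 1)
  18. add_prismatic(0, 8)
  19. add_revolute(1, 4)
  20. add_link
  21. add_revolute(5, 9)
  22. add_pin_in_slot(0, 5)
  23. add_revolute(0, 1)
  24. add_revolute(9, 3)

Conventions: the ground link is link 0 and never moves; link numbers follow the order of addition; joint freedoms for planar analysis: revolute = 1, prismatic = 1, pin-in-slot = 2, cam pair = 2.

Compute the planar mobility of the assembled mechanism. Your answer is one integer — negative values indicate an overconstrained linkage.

link 0 = ground. State L|J1|J2 = 1|0|0
+link1  2|0|0
+link2  3|0|0
+link3  4|0|0
+link4  5|0|0
P(2,0) f=1→J1  5|1|0
+link5  6|1|0
R(4,5) f=1→J1  6|2|0
P(3,1) f=1→J1  6|3|0
+link6  7|3|0
C(4,6) f=2→J2  7|3|1
+link7  8|3|1
R(6,3) f=1→J1  8|4|1
R(7,0) f=1→J1  8|5|1
+link8  9|5|1
P(3,7) f=1→J1  9|6|1
R(7,5) f=1→J1  9|7|1
R(5,1) f=1→J1  9|8|1
P(0,8) f=1→J1  9|9|1
R(1,4) f=1→J1  9|10|1
+link9  10|10|1
R(5,9) f=1→J1  10|11|1
PS(0,5) f=2→J2  10|11|2
R(0,1) f=1→J1  10|12|2
R(9,3) f=1→J1  10|13|2
M = 3(10−1)−2·13−2 = 27−26−2 = -1

M = -1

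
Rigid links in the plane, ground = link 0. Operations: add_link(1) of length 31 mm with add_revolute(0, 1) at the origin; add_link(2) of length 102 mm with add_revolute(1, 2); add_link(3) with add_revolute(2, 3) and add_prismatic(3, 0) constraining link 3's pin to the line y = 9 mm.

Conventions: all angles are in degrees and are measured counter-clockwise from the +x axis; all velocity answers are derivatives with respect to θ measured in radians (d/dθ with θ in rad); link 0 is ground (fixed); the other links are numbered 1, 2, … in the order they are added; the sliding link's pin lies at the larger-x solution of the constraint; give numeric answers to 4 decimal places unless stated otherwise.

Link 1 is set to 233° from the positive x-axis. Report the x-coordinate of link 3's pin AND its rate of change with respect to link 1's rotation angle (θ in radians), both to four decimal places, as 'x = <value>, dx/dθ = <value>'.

geometry: r = 31 mm, L = 102 mm, e = 9 mm
crank pin P = (r cos θ, r sin θ) = (-18.656266, -24.757701)
h = r sin θ − e = -24.757701 − 9 = -33.757701
x = r cos θ + √(L² − h²) = -18.656266 + 96.251845 = 77.595579
dx/dθ = −r sin θ − h·r cos θ/√(L² − h²) (θ in radians; h = -33.757701) = 18.214526

x = 77.5956, dx/dθ = 18.2145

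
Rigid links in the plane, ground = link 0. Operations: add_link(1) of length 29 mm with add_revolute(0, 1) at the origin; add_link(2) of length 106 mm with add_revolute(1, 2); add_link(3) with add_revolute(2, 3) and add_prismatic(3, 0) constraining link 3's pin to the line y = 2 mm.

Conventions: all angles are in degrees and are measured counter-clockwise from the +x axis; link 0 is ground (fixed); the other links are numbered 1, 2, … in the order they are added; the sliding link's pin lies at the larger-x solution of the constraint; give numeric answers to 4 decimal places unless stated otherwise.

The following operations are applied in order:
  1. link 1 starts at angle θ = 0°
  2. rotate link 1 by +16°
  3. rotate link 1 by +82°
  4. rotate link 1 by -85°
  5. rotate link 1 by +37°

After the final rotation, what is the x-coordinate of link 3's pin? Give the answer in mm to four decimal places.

geometry: r = 29 mm, L = 106 mm, e = 2 mm; θ starts at 0°
rotate link 1 by +16°: θ ← 0° +16° = 16°
rotate link 1 by +82°: θ ← 16° +82° = 98°
rotate link 1 by -85°: θ ← 98° -85° = 13°
rotate link 1 by +37°: θ ← 13° +37° = 50°
crank pin P = (r cos θ, r sin θ) = (18.640841, 22.215289)
h = r sin θ − e = 22.215289 − 2 = 20.215289
x = r cos θ + √(L² − h²) = 18.640841 + 104.054515 = 122.695356

122.6954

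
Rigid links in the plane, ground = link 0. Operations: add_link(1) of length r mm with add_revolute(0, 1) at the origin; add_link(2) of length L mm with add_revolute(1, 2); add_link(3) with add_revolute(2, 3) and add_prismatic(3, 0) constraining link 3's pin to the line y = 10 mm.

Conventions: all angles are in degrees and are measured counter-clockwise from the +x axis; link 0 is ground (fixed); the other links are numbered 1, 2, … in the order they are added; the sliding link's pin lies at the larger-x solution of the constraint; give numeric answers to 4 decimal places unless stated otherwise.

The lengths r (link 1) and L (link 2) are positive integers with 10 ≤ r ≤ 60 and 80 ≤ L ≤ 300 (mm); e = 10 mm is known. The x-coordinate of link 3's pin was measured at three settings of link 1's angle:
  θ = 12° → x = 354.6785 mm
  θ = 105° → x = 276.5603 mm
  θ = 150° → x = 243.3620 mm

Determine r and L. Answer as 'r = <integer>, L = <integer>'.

constraint per measurement: (x − r cos θ)² + (r sin θ − e)² = L²
subtracting the θ₁ and θ₂ equations cancels the r² and L² terms:
r = (x₁² − x₂²) / (2[(x₁cos θ₁ + e sin θ₁) − (x₂cos θ₂ + e sin θ₂)]) = 60.0000 → r = 60
L² = (x₁ − r cos θ₁)² + (r sin θ₁ − e)² = 87615.9935 → L = 296.0000 → L = 296
check at θ₃=150°: x = 243.3620 (printed 243.3620) ✓

r = 60, L = 296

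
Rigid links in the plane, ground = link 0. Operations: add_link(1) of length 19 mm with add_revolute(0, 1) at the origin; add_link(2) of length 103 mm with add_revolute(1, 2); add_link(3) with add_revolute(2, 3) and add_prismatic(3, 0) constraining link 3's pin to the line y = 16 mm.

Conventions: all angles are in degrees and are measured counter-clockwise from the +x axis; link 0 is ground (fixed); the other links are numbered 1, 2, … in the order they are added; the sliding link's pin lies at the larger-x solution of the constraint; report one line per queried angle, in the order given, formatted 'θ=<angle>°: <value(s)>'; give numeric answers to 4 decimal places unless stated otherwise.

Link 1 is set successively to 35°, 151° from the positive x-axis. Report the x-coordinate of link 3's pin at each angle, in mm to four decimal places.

geometry: r = 19 mm, L = 103 mm, e = 16 mm
θ=35°: crank pin P = (r cos θ, r sin θ) = (15.563889, 10.897952)
θ=35°: h = r sin θ − e = 10.897952 − 16 = -5.102048
θ=35°: x = r cos θ + √(L² − h²) = 15.563889 + 102.873559 = 118.437448
θ=151°: crank pin P = (r cos θ, r sin θ) = (-16.617774, 9.211383)
θ=151°: h = r sin θ − e = 9.211383 − 16 = -6.788617
θ=151°: x = r cos θ + √(L² − h²) = -16.617774 + 102.776041 = 86.158267

θ=35°: 118.4374
θ=151°: 86.1583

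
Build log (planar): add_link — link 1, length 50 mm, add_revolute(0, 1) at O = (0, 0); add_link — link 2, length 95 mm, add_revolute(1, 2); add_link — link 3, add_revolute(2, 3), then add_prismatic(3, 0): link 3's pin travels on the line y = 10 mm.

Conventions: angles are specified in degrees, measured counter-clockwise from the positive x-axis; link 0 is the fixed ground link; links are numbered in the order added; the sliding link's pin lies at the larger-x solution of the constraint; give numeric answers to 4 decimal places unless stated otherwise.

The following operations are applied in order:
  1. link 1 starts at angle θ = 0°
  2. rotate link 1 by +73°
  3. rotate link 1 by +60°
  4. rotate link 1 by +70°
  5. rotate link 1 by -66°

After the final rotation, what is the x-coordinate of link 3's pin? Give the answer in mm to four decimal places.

geometry: r = 50 mm, L = 95 mm, e = 10 mm; θ starts at 0°
rotate link 1 by +73°: θ ← 0° +73° = 73°
rotate link 1 by +60°: θ ← 73° +60° = 133°
rotate link 1 by +70°: θ ← 133° +70° = 203°
rotate link 1 by -66°: θ ← 203° -66° = 137°
crank pin P = (r cos θ, r sin θ) = (-36.567685, 34.099918)
h = r sin θ − e = 34.099918 − 10 = 24.099918
x = r cos θ + √(L² − h²) = -36.567685 + 91.892295 = 55.324610

55.3246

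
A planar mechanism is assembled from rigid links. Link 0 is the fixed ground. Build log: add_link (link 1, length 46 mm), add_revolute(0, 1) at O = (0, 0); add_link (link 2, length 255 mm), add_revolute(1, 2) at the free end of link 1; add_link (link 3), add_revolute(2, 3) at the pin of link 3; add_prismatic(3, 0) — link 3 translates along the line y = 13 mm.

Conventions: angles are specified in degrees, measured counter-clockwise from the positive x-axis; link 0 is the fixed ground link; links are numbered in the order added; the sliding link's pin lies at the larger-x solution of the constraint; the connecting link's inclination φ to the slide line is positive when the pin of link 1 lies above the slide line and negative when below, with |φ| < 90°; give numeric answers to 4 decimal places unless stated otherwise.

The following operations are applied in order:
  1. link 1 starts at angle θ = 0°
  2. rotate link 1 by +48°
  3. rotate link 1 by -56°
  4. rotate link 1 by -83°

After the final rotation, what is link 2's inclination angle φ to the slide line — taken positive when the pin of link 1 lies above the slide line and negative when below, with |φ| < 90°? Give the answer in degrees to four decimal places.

geometry: r = 46 mm, L = 255 mm, e = 13 mm; θ starts at 0°
rotate link 1 by +48°: θ ← 0° +48° = 48°
rotate link 1 by -56°: θ ← 48° -56° = -8°
rotate link 1 by -83°: θ ← -8° -83° = -91°
h = r sin θ − e = -45.992994 − 13 = -58.992994
sin φ = h / L = -58.992994 / 255 = -0.23134507
φ = arcsin(-0.23134507) = -13.376275°

-13.3763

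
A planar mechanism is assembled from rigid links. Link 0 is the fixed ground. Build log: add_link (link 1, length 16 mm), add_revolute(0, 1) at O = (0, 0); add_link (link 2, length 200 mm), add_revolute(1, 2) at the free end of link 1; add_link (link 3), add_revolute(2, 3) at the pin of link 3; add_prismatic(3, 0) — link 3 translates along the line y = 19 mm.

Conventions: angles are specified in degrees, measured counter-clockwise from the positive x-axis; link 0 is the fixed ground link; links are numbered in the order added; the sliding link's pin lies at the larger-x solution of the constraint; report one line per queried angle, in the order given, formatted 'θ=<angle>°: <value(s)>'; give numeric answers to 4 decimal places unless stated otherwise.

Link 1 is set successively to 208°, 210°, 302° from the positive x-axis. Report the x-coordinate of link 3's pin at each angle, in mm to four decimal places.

geometry: r = 16 mm, L = 200 mm, e = 19 mm
θ=208°: crank pin P = (r cos θ, r sin θ) = (-14.127161, -7.511545)
θ=208°: h = r sin θ − e = -7.511545 − 19 = -26.511545
θ=208°: x = r cos θ + √(L² − h²) = -14.127161 + 198.235057 = 184.107896
θ=210°: crank pin P = (r cos θ, r sin θ) = (-13.856406, -8.000000)
θ=210°: h = r sin θ − e = -8.000000 − 19 = -27.000000
θ=210°: x = r cos θ + √(L² − h²) = -13.856406 + 198.169120 = 184.312713
θ=302°: crank pin P = (r cos θ, r sin θ) = (8.478708, -13.568770)
θ=302°: h = r sin θ − e = -13.568770 − 19 = -32.568770
θ=302°: x = r cos θ + √(L² − h²) = 8.478708 + 197.330371 = 205.809079

θ=208°: 184.1079
θ=210°: 184.3127
θ=302°: 205.8091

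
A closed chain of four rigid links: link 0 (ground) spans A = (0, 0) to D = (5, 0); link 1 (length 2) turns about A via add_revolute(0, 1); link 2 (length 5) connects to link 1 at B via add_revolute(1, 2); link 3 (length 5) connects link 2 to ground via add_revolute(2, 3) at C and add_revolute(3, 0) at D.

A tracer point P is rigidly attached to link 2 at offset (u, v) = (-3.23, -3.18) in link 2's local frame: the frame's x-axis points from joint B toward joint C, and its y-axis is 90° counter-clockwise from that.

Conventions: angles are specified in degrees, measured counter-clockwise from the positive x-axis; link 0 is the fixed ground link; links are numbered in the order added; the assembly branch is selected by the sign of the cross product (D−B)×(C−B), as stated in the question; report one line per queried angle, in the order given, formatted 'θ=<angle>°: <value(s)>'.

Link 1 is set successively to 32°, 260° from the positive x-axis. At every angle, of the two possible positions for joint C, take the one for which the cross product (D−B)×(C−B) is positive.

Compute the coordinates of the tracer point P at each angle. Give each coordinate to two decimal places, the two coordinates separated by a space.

A=(0,0), D=(5.00,0)
θ=32°: B = A + 2.00·(cos32°, sin32°) = (1.6961, 1.0598)
θ=32°: |BD| = 3.4697
θ=32°: circle(B,5.00) ∩ circle(D,5.00): a=1.7349, h=4.6894
θ=32°:   candidates: C₊=(4.7804,4.9952) cross=16.271; C₋=(1.9157,-3.9353) cross=-16.271
θ=32°:   branch + wants cross > 0 → take C=(4.7804,4.9952) (cross=16.271)
θ=32°: ex = (C−B)/|BC| = (0.6169,0.7871); ey = (-0.7871,0.6169)
θ=32°: P = B + -3.23·ex + -3.18·ey = (2.2065,-3.4440)
θ=260°: B = A + 2.00·(cos260°, sin260°) = (-0.3473, -1.9696)
θ=260°: |BD| = 5.6985
θ=260°: circle(B,5.00) ∩ circle(D,5.00): a=2.8493, h=4.1087
θ=260°:   candidates: C₊=(0.9062,2.8707) cross=23.414; C₋=(3.7465,-4.8403) cross=-23.414
θ=260°:   branch + wants cross > 0 → take C=(0.9062,2.8707) (cross=23.414)
θ=260°: ex = (C−B)/|BC| = (0.2507,0.9681); ey = (-0.9681,0.2507)
θ=260°: P = B + -3.23·ex + -3.18·ey = (1.9214,-5.8937)

θ=32°: 2.21 -3.44
θ=260°: 1.92 -5.89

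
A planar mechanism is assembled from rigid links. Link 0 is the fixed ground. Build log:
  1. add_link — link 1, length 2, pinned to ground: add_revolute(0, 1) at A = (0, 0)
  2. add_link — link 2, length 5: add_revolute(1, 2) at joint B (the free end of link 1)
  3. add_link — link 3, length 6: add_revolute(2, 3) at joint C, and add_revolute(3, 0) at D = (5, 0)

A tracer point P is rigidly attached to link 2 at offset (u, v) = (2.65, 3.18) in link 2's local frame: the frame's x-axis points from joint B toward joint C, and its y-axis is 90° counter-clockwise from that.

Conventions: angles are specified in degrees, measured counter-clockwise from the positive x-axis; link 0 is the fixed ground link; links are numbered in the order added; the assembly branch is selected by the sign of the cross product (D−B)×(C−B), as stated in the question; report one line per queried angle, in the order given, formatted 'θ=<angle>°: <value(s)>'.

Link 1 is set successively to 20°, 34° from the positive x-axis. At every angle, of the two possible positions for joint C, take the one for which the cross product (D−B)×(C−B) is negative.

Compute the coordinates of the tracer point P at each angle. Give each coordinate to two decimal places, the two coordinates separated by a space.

A=(0,0), D=(5.00,0)
θ=20°: B = A + 2.00·(cos20°, sin20°) = (1.8794, 0.6840)
θ=20°: |BD| = 3.1947
θ=20°: circle(B,5.00) ∩ circle(D,6.00): a=-0.1242, h=4.9985
θ=20°:   candidates: C₊=(2.8283,5.5932) cross=15.969; C₋=(0.6878,-4.1719) cross=-15.969
θ=20°:   branch - wants cross < 0 → take C=(0.6878,-4.1719) (cross=-15.969)
θ=20°: ex = (C−B)/|BC| = (-0.2383,-0.9712); ey = (0.9712,-0.2383)
θ=20°: P = B + 2.65·ex + 3.18·ey = (4.3362,-2.6475)
θ=34°: B = A + 2.00·(cos34°, sin34°) = (1.6581, 1.1184)
θ=34°: |BD| = 3.5241
θ=34°: circle(B,5.00) ∩ circle(D,6.00): a=0.2014, h=4.9959
θ=34°:   candidates: C₊=(3.4345,5.7922) cross=17.606; C₋=(0.2635,-3.6832) cross=-17.606
θ=34°:   branch - wants cross < 0 → take C=(0.2635,-3.6832) (cross=-17.606)
θ=34°: ex = (C−B)/|BC| = (-0.2789,-0.9603); ey = (0.9603,-0.2789)
θ=34°: P = B + 2.65·ex + 3.18·ey = (3.9728,-2.3134)

θ=20°: 4.34 -2.65
θ=34°: 3.97 -2.31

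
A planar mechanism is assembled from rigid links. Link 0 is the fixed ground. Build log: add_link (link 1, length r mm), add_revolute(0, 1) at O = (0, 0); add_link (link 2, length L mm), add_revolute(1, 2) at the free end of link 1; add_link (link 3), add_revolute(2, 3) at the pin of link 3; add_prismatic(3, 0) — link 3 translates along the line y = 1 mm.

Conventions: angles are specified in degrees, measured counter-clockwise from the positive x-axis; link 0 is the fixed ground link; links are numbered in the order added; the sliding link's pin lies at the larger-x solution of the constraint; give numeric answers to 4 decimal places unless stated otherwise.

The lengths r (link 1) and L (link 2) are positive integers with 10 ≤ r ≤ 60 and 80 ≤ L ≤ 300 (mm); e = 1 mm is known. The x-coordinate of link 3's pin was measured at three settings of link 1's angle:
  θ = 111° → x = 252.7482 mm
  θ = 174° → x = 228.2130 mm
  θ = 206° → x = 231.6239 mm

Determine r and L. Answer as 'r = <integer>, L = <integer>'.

constraint per measurement: (x − r cos θ)² + (r sin θ − e)² = L²
subtracting the θ₁ and θ₂ equations cancels the r² and L² terms:
r = (x₁² − x₂²) / (2[(x₁cos θ₁ + e sin θ₁) − (x₂cos θ₂ + e sin θ₂)]) = 43.0000 → r = 43
L² = (x₁ − r cos θ₁)² + (r sin θ₁ − e)² = 73440.9741 → L = 271.0000 → L = 271
check at θ₃=206°: x = 231.6239 (printed 231.6239) ✓

r = 43, L = 271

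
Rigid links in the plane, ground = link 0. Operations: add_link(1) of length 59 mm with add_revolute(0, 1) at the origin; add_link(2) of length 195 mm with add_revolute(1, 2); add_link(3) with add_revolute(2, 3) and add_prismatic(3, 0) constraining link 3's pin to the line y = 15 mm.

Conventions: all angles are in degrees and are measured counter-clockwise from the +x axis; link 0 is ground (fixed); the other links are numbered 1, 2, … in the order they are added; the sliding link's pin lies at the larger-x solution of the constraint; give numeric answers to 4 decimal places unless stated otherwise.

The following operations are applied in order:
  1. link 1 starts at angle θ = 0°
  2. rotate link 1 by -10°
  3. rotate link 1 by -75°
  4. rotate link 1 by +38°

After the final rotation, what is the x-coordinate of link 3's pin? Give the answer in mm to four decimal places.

geometry: r = 59 mm, L = 195 mm, e = 15 mm; θ starts at 0°
rotate link 1 by -10°: θ ← 0° -10° = -10°
rotate link 1 by -75°: θ ← -10° -75° = -85°
rotate link 1 by +38°: θ ← -85° +38° = -47°
crank pin P = (r cos θ, r sin θ) = (40.237903, -43.149868)
h = r sin θ − e = -43.149868 − 15 = -58.149868
x = r cos θ + √(L² − h²) = 40.237903 + 186.127894 = 226.365797

226.3658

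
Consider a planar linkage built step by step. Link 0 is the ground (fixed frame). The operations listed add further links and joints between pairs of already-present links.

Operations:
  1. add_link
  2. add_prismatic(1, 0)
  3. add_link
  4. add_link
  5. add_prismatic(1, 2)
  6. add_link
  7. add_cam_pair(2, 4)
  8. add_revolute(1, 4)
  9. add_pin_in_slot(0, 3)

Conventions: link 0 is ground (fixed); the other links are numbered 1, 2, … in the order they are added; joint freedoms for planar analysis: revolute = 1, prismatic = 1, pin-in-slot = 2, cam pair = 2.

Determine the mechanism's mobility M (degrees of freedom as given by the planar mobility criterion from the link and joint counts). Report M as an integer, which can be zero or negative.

link 0 = ground. State L|J1|J2 = 1|0|0
+link1  2|0|0
P(1,0) f=1→J1  2|1|0
+link2  3|1|0
+link3  4|1|0
P(1,2) f=1→J1  4|2|0
+link4  5|2|0
C(2,4) f=2→J2  5|2|1
R(1,4) f=1→J1  5|3|1
PS(0,3) f=2→J2  5|3|2
M = 3(5−1)−2·3−2 = 12−6−2 = 4

M = 4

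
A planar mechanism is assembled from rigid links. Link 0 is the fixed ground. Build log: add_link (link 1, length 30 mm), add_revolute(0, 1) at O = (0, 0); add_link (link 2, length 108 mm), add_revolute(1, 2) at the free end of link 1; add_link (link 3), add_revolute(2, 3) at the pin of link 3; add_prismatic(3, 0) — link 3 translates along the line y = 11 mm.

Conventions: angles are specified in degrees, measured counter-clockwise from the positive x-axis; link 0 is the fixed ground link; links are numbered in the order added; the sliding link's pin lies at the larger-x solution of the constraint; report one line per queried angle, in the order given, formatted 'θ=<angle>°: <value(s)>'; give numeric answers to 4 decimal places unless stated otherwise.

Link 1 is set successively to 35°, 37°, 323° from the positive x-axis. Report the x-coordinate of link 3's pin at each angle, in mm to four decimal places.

geometry: r = 30 mm, L = 108 mm, e = 11 mm
θ=35°: crank pin P = (r cos θ, r sin θ) = (24.574561, 17.207293)
θ=35°: h = r sin θ − e = 17.207293 − 11 = 6.207293
θ=35°: x = r cos θ + √(L² − h²) = 24.574561 + 107.821471 = 132.396032
θ=37°: crank pin P = (r cos θ, r sin θ) = (23.959065, 18.054451)
θ=37°: h = r sin θ − e = 18.054451 − 11 = 7.054451
θ=37°: x = r cos θ + √(L² − h²) = 23.959065 + 107.769359 = 131.728424
θ=323°: crank pin P = (r cos θ, r sin θ) = (23.959065, -18.054451)
θ=323°: h = r sin θ − e = -18.054451 − 11 = -29.054451
θ=323°: x = r cos θ + √(L² − h²) = 23.959065 + 104.018455 = 127.977520

θ=35°: 132.3960
θ=37°: 131.7284
θ=323°: 127.9775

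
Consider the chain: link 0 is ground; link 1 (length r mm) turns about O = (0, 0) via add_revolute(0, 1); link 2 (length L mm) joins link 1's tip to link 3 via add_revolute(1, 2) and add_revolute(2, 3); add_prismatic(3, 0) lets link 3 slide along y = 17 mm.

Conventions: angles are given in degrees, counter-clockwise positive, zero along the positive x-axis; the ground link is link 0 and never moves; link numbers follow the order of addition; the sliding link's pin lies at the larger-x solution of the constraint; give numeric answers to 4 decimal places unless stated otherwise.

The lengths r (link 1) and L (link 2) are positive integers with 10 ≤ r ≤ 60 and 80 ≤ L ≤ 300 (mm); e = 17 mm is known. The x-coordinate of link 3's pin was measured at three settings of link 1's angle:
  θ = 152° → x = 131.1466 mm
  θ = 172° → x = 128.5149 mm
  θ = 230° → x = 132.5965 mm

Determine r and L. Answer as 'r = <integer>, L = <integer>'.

constraint per measurement: (x − r cos θ)² + (r sin θ − e)² = L²
subtracting the θ₁ and θ₂ equations cancels the r² and L² terms:
r = (x₁² − x₂²) / (2[(x₁cos θ₁ + e sin θ₁) − (x₂cos θ₂ + e sin θ₂)]) = 20.0001 → r = 20
L² = (x₁ − r cos θ₁)² + (r sin θ₁ − e)² = 22201.0130 → L = 149.0000 → L = 149
check at θ₃=230°: x = 132.5965 (printed 132.5965) ✓

r = 20, L = 149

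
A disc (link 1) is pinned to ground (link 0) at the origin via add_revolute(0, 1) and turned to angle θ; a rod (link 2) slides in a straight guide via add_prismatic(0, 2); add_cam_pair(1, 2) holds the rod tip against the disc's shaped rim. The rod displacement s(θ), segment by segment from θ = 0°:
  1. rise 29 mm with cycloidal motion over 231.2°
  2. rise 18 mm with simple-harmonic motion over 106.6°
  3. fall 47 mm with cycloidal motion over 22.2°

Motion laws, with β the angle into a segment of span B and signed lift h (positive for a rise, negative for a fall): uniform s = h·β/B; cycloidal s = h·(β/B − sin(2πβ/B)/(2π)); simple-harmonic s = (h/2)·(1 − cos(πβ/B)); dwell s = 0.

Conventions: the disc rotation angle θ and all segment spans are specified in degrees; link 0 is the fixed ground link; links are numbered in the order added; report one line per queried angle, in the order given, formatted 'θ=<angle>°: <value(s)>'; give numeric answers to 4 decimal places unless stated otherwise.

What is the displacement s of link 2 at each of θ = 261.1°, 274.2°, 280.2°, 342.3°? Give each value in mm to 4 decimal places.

segment 1 (0° to 231.2°, cycloidal, h = 29) is passed completely: s = 0.0000 + (29) = 29.0000
θ = 261.1° falls in segment 2 (231.2° to 337.8°, simple-harmonic, h = 18): β = 261.1 − 231.2 = 29.9°, B = 106.6°; Δs = 18/2·(1 − cos(π·0.2805)) = 3.2738; s = 29.0000 + 3.2738 = 32.2738
θ = 274.2° falls in segment 2 (231.2° to 337.8°, simple-harmonic, h = 18): β = 274.2 − 231.2 = 43°, B = 106.6°; Δs = 18/2·(1 − cos(π·0.4034)) = 6.3098; s = 29.0000 + 6.3098 = 35.3098
θ = 280.2° falls in segment 2 (231.2° to 337.8°, simple-harmonic, h = 18): β = 280.2 − 231.2 = 49°, B = 106.6°; Δs = 18/2·(1 − cos(π·0.4597)) = 7.8625; s = 29.0000 + 7.8625 = 36.8625
segment 2 (231.2° to 337.8°, simple-harmonic, h = 18) is passed completely: s = 29.0000 + (18) = 47.0000
θ = 342.3° falls in segment 3 (337.8° to 360°, cycloidal, h = -47): β = 342.3 − 337.8 = 4.5°, B = 22.2°; Δs = -47·(0.2027 − sin(2π·0.2027)/(2π)) = -2.3746; s = 47.0000 − 2.3746 = 44.6254

θ=261.1°: 32.2738
θ=274.2°: 35.3098
θ=280.2°: 36.8625
θ=342.3°: 44.6254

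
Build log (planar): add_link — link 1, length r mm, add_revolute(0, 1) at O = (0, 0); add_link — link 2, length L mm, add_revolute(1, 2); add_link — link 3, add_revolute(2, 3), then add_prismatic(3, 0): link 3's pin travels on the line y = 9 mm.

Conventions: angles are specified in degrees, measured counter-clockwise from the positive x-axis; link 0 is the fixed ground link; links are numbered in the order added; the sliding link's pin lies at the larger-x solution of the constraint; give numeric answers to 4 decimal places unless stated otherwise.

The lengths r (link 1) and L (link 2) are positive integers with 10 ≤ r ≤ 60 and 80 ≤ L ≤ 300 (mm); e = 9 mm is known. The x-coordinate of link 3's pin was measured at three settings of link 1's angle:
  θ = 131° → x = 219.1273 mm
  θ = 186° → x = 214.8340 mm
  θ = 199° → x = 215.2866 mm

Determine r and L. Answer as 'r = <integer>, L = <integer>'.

constraint per measurement: (x − r cos θ)² + (r sin θ − e)² = L²
subtracting the θ₁ and θ₂ equations cancels the r² and L² terms:
r = (x₁² − x₂²) / (2[(x₁cos θ₁ + e sin θ₁) − (x₂cos θ₂ + e sin θ₂)]) = 12.0001 → r = 12
L² = (x₁ − r cos θ₁)² + (r sin θ₁ − e)² = 51529.0070 → L = 227.0000 → L = 227
check at θ₃=199°: x = 215.2866 (printed 215.2866) ✓

r = 12, L = 227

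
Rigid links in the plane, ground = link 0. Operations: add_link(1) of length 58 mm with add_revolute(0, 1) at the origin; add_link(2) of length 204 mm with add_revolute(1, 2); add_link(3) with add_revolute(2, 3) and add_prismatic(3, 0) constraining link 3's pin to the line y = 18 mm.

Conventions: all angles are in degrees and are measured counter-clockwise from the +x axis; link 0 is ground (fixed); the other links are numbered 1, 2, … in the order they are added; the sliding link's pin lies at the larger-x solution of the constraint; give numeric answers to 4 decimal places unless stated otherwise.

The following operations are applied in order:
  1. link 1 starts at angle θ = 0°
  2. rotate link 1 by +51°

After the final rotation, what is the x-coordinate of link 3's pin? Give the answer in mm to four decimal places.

geometry: r = 58 mm, L = 204 mm, e = 18 mm; θ starts at 0°
rotate link 1 by +51°: θ ← 0° +51° = 51°
crank pin P = (r cos θ, r sin θ) = (36.500583, 45.074466)
h = r sin θ − e = 45.074466 − 18 = 27.074466
x = r cos θ + √(L² − h²) = 36.500583 + 202.195384 = 238.695967

238.6960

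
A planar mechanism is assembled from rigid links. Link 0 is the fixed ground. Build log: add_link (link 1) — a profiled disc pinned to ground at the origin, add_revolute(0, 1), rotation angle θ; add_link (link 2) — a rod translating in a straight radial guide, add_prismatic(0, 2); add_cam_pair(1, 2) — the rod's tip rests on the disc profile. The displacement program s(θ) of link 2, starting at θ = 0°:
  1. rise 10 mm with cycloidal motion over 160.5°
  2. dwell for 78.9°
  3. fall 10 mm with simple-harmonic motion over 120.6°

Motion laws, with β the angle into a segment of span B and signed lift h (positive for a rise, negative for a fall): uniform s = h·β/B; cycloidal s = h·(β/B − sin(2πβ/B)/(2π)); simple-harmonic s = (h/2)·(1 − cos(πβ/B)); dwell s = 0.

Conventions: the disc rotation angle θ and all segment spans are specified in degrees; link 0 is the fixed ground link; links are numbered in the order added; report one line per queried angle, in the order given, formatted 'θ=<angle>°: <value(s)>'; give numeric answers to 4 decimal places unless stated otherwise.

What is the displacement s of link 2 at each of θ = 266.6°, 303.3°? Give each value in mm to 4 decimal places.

seg 1 [0°–160.5°] cycloidal, h=10: full span → s += 10 → s = 10.0000
seg 2 [160.5°–239.4°] dwell: s stays 10.0000
seg 3 [239.4°–360°] simple-harmonic, h=-10: θ=266.6° here. β=27.2, B=120.6. -10/2·(1 − cos(π·0.2255)) = -1.2035 → s = 8.7965
seg 3 [239.4°–360°] simple-harmonic, h=-10: θ=303.3° here. β=63.9, B=120.6. -10/2·(1 − cos(π·0.5299)) = -5.4682 → s = 4.5318

θ=266.6°: 8.7965
θ=303.3°: 4.5318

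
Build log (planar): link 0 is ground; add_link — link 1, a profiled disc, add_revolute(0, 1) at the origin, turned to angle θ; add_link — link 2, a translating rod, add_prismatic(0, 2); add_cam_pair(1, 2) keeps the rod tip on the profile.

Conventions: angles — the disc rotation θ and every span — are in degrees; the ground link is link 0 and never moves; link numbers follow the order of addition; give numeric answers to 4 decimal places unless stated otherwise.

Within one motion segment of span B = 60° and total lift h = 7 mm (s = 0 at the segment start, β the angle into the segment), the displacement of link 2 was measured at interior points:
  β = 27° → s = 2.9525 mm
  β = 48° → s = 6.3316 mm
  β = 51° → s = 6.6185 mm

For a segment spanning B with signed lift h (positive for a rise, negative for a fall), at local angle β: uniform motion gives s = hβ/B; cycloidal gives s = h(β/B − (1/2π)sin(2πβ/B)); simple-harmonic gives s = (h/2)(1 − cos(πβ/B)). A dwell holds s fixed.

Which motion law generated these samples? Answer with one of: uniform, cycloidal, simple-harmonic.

candidates at β/B = r: uniform s = h·r (linear in β); cycloidal s = h·(r − sin(2πr)/(2π)); simple-harmonic s = (h/2)(1 − cos(πr))
β=27°: printed 2.9525 | uniform 3.1500, cycloidal 2.8057, simple-harmonic 2.9525
β=48°: printed 6.3316 | uniform 5.6000, cycloidal 6.6596, simple-harmonic 6.3316
β=51°: printed 6.6185 | uniform 5.9500, cycloidal 6.8513, simple-harmonic 6.6185
only one law matches every sample → simple-harmonic

simple-harmonic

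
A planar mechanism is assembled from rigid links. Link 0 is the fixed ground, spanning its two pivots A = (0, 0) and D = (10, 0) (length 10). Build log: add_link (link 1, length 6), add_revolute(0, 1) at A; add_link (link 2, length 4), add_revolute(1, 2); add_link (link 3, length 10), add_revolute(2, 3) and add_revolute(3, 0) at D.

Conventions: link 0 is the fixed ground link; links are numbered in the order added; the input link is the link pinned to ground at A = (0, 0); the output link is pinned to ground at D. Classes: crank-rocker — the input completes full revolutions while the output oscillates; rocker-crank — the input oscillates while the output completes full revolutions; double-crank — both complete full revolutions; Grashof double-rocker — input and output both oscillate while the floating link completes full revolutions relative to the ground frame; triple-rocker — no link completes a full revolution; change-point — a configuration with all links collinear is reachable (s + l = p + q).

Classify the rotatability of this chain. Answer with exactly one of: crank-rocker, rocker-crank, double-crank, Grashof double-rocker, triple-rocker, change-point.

lengths: ground=10, input=6, coupler=4, output=10
sorted: s=4 (shortest), l=10 (longest), p+q=16
s + l = 14 vs p + q = 16
s + l < p + q (Grashof) with shortest = coupler link → Grashof double-rocker

Grashof double-rocker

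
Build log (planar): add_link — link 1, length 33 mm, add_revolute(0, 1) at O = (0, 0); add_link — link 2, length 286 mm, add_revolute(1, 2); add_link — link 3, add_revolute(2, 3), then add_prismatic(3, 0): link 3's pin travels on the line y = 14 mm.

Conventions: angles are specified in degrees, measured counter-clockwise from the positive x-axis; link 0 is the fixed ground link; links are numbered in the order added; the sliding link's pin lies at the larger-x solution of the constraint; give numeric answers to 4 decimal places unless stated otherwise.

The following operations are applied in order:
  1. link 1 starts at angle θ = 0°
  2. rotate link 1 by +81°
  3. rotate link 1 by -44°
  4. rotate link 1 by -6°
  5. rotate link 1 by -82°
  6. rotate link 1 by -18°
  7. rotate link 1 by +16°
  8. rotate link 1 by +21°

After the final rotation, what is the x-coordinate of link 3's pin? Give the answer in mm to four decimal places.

geometry: r = 33 mm, L = 286 mm, e = 14 mm; θ starts at 0°
rotate link 1 by +81°: θ ← 0° +81° = 81°
rotate link 1 by -44°: θ ← 81° -44° = 37°
rotate link 1 by -6°: θ ← 37° -6° = 31°
rotate link 1 by -82°: θ ← 31° -82° = -51°
rotate link 1 by -18°: θ ← -51° -18° = -69°
rotate link 1 by +16°: θ ← -69° +16° = -53°
rotate link 1 by +21°: θ ← -53° +21° = -32°
crank pin P = (r cos θ, r sin θ) = (27.985587, -17.487336)
h = r sin θ − e = -17.487336 − 14 = -31.487336
x = r cos θ + √(L² − h²) = 27.985587 + 284.261407 = 312.246994

312.2470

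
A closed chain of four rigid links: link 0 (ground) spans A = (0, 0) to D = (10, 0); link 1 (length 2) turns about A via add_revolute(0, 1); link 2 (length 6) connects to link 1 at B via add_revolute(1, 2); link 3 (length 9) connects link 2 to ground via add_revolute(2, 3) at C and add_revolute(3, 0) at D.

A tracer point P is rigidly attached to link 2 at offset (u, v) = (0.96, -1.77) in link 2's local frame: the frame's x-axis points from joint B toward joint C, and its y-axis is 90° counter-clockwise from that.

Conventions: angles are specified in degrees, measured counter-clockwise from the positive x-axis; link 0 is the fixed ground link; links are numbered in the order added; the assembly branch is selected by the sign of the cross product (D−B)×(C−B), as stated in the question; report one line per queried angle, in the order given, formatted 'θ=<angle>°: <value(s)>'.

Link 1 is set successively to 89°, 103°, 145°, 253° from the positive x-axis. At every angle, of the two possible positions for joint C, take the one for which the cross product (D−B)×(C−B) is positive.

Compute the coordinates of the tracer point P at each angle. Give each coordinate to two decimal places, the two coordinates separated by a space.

A=(0,0), D=(10.00,0)
θ=89°: B = A + 2.00·(cos89°, sin89°) = (0.0349, 1.9997)
θ=89°: |BD| = 10.1638
θ=89°: circle(B,6.00) ∩ circle(D,9.00): a=2.8681, h=5.2701
θ=89°:   candidates: C₊=(3.8839,6.6025) cross=53.564; C₋=(1.8101,-3.7317) cross=-53.564
θ=89°:   branch + wants cross > 0 → take C=(3.8839,6.6025) (cross=53.564)
θ=89°: ex = (C−B)/|BC| = (0.6415,0.7671); ey = (-0.7671,0.6415)
θ=89°: P = B + 0.96·ex + -1.77·ey = (2.0086,1.6007)
θ=103°: B = A + 2.00·(cos103°, sin103°) = (-0.4499, 1.9487)
θ=103°: |BD| = 10.6301
θ=103°: circle(B,6.00) ∩ circle(D,9.00): a=3.1984, h=5.0764
θ=103°:   candidates: C₊=(3.6249,6.3528) cross=53.963; C₋=(1.7636,-3.6280) cross=-53.963
θ=103°:   branch + wants cross > 0 → take C=(3.6249,6.3528) (cross=53.963)
θ=103°: ex = (C−B)/|BC| = (0.6791,0.7340); ey = (-0.7340,0.6791)
θ=103°: P = B + 0.96·ex + -1.77·ey = (1.5013,1.4513)
θ=145°: B = A + 2.00·(cos145°, sin145°) = (-1.6383, 1.1472)
θ=145°: |BD| = 11.6947
θ=145°: circle(B,6.00) ∩ circle(D,9.00): a=3.9234, h=4.5395
θ=145°:   candidates: C₊=(2.7115,5.2799) cross=53.088; C₋=(1.8209,-3.7553) cross=-53.088
θ=145°:   branch + wants cross > 0 → take C=(2.7115,5.2799) (cross=53.088)
θ=145°: ex = (C−B)/|BC| = (0.7250,0.6888); ey = (-0.6888,0.7250)
θ=145°: P = B + 0.96·ex + -1.77·ey = (0.2768,0.5252)
θ=253°: B = A + 2.00·(cos253°, sin253°) = (-0.5847, -1.9126)
θ=253°: |BD| = 10.7562
θ=253°: circle(B,6.00) ∩ circle(D,9.00): a=3.2863, h=5.0200
θ=253°:   candidates: C₊=(1.7565,3.6118) cross=53.996; C₋=(3.5418,-6.2683) cross=-53.996
θ=253°:   branch + wants cross > 0 → take C=(1.7565,3.6118) (cross=53.996)
θ=253°: ex = (C−B)/|BC| = (0.3902,0.9207); ey = (-0.9207,0.3902)
θ=253°: P = B + 0.96·ex + -1.77·ey = (1.4195,-1.7194)

θ=89°: 2.01 1.60
θ=103°: 1.50 1.45
θ=145°: 0.28 0.53
θ=253°: 1.42 -1.72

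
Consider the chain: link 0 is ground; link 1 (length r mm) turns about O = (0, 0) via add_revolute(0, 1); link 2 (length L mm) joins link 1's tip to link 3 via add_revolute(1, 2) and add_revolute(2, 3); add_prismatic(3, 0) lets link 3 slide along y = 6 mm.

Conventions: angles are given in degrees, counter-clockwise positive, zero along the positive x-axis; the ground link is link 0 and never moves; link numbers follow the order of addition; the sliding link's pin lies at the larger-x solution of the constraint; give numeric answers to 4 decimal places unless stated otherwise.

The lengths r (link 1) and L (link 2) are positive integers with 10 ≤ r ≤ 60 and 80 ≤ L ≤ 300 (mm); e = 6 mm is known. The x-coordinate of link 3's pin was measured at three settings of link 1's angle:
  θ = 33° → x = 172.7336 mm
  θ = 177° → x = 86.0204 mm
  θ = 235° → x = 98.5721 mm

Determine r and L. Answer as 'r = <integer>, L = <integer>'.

constraint per measurement: (x − r cos θ)² + (r sin θ − e)² = L²
subtracting the θ₁ and θ₂ equations cancels the r² and L² terms:
r = (x₁² − x₂²) / (2[(x₁cos θ₁ + e sin θ₁) − (x₂cos θ₂ + e sin θ₂)]) = 48.0000 → r = 48
L² = (x₁ − r cos θ₁)² + (r sin θ₁ − e)² = 17955.9922 → L = 134.0000 → L = 134
check at θ₃=235°: x = 98.5721 (printed 98.5721) ✓

r = 48, L = 134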